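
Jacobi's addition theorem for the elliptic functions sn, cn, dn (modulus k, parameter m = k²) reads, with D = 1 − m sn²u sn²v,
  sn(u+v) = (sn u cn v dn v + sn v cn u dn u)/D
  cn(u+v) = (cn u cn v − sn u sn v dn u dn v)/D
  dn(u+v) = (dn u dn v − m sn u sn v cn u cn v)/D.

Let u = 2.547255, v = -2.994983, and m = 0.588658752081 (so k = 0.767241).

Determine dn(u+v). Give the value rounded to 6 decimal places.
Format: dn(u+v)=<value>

dn(u+v)=0.945260

sn u = 0.9190867155306326, cn u = -0.3940553379096825, dn u = 0.7090472120908688
sn v = -0.7334167418731602, cn v = -0.6797792897258332, dn v = 0.8266561487278722
m = k² = 0.588658752081
D = 1 − m·sn²u·sn²v = 0.7325280634453282
dn(u+v) = (dn u·dn v − m·sn u·sn v·cn u·cn v)/D = 0.6924291311054609/0.7325280634453282 = 0.9452595274626498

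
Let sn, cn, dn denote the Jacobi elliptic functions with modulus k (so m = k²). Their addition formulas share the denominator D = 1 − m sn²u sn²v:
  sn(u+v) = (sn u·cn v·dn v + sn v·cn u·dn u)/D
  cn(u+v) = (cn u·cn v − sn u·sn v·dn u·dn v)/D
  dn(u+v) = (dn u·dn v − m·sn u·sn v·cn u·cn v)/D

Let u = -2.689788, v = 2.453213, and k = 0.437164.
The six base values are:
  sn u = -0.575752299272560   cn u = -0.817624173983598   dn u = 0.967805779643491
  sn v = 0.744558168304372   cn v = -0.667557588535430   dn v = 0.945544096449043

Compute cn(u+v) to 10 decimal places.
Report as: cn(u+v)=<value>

cn(u+v)=0.9722440177

m = k² = 0.191112362896
D = 1 − m·sn²u·sn²v = 0.9648797653355113
cn(u+v) = (cn u·cn v − sn u·sn v·dn u·dn v)/D = 0.9380985796022784/0.9648797653355113 = 0.9722440176534115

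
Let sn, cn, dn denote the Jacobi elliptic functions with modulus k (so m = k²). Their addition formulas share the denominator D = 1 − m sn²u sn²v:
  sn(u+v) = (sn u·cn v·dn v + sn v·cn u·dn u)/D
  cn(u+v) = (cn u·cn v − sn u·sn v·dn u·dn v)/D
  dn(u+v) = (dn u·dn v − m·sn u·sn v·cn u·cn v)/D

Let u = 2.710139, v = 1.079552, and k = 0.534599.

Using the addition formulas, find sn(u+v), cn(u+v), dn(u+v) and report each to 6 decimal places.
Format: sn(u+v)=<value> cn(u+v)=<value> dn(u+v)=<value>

sn u = 0.6337506489194054, cn u = -0.7735374037460843, dn u = 0.9408575295737333
sn v = 0.8584676212850106, cn v = 0.5128677638585365, dn v = 0.8884693638147462
m = k² = 0.285796090801
D = 1 − m·sn²u·sn²v = 0.9154057280044063
sn(u+v) = (sn u·cn v·dn v + sn v·cn u·dn u)/D = -0.3360034099751525/0.9154057280044063 = -0.3670540829011889
cn(u+v) = (cn u·cn v − sn u·sn v·dn u·dn v)/D = -0.8515100441852384/0.9154057280044063 = -0.9301996023572399
dn(u+v) = (dn u·dn v − m·sn u·sn v·cn u·cn v)/D = 0.8976089106566391/0.9154057280044063 = 0.9805585470974008

sn(u+v)=-0.367054 cn(u+v)=-0.930200 dn(u+v)=0.980559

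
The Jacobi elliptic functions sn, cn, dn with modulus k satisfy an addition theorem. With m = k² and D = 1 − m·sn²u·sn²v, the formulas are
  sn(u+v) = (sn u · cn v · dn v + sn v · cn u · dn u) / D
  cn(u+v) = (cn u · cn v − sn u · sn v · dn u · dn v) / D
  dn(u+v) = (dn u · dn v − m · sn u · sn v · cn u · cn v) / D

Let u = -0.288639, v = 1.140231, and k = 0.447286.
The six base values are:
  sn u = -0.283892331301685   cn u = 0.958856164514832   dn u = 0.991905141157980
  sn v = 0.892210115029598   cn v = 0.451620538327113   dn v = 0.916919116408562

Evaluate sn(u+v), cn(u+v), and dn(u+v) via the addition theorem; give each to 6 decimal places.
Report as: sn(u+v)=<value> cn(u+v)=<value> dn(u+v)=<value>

m = k² = 0.200064765796
D = 1 − m·sn²u·sn²v = 0.987164516948798
sn(u+v) = (sn u·cn v·dn v + sn v·cn u·dn u)/D = 0.7310163337851776/0.987164516948798 = 0.7405212821512848
cn(u+v) = (cn u·cn v − sn u·sn v·dn u·dn v)/D = 0.6634070419147143/0.987164516948798 = 0.672032908927098
dn(u+v) = (dn u·dn v − m·sn u·sn v·cn u·cn v)/D = 0.9314409254528538/0.987164516948798 = 0.9435518694815138

sn(u+v)=0.740521 cn(u+v)=0.672033 dn(u+v)=0.943552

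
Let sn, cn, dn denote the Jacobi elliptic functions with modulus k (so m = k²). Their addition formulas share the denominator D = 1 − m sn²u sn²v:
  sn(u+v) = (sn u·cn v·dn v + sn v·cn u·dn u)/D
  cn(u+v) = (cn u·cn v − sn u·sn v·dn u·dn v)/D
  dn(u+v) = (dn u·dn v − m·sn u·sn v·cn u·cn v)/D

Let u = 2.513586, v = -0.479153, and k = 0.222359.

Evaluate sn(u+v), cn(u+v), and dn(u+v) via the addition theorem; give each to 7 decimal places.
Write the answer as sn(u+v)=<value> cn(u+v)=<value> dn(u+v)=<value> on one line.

sn(u+v)=0.9076145 cn(u+v)=-0.4198045 dn(u+v)=0.9794234

sn u = 0.61762072101185, cn u = -0.7864760930739107, dn u = 0.9905248622134226
sn v = -0.4602596076916023, cn v = 0.8877843733292293, dn v = 0.9947491833407388
m = k² = 0.049443524881
D = 1 − m·sn²u·sn²v = 0.9960046128685868
sn(u+v) = (sn u·cn v·dn v + sn v·cn u·dn u)/D = 0.9039882659114514/0.9960046128685868 = 0.9076145373542803
cn(u+v) = (cn u·cn v − sn u·sn v·dn u·dn v)/D = -0.4181272580804921/0.9960046128685868 = -0.4198045397362632
dn(u+v) = (dn u·dn v − m·sn u·sn v·cn u·cn v)/D = 0.9755102245365757/0.9960046128685868 = 0.9794234001858833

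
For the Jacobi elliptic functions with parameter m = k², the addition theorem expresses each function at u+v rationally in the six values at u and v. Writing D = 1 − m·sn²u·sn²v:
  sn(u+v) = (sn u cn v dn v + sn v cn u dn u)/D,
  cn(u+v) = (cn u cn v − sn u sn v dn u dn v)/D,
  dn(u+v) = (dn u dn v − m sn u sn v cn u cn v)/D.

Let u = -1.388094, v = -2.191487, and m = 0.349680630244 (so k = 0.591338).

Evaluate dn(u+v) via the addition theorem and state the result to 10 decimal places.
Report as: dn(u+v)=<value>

sn u = -0.9584662321072336, cn u = 0.2852060341405186, dn u = 0.8238709001390672
sn v = -0.9341748819482782, cn v = -0.356815484441077, dn v = 0.8335704888862731
m = k² = 0.349680630244
D = 1 − m·sn²u·sn²v = 0.719662251248711
dn(u+v) = (dn u·dn v − m·sn u·sn v·cn u·cn v)/D = 0.7186169053923149/0.719662251248711 = 0.9985474493700589

dn(u+v)=0.9985474494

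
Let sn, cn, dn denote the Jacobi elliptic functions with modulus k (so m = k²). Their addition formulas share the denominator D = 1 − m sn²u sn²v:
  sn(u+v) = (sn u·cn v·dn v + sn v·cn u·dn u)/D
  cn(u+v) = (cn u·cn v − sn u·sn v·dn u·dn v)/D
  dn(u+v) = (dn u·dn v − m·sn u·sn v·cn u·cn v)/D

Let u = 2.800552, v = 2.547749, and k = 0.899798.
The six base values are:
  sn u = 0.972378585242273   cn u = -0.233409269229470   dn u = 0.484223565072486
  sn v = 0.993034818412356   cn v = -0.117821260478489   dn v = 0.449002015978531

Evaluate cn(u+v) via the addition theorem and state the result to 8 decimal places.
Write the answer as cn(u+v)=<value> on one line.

cn(u+v)=-0.74434652

m = k² = 0.809636440804
D = 1 − m·sn²u·sn²v = 0.2450993989957316
cn(u+v) = (cn u·cn v − sn u·sn v·dn u·dn v)/D = -0.1824388847595474/0.2450993989957316 = -0.7443465202569696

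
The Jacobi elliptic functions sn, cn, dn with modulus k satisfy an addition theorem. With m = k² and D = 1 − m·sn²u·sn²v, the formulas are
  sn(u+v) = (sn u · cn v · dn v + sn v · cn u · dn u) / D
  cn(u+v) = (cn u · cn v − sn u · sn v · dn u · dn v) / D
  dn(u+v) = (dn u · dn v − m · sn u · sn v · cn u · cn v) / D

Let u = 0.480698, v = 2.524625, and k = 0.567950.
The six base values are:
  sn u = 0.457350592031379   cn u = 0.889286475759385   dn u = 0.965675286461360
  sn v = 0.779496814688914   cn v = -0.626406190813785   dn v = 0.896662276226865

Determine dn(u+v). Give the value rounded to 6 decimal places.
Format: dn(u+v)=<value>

dn(u+v)=0.969698

m = k² = 0.3225672025
D = 1 − m·sn²u·sn²v = 0.9590034426589605
dn(u+v) = (dn u·dn v − m·sn u·sn v·cn u·cn v)/D = 0.9299438028694541/0.9590034426589605 = 0.9696980860580283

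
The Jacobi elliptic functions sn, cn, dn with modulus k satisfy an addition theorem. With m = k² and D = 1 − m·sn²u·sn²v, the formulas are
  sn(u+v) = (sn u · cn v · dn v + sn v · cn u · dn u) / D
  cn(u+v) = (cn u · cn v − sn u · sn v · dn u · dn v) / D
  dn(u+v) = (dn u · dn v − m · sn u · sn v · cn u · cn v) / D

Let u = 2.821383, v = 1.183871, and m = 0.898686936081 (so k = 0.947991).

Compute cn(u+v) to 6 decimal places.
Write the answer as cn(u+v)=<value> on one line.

sn u = 0.9967910698240013, cn u = -0.0800472555377314, dn u = 0.3272177519424491
sn v = 0.8401048992917438, cn v = 0.5424239653499917, dn v = 0.6047545879821182
m = k² = 0.898686936081
D = 1 − m·sn²u·sn²v = 0.3697922488444824
cn(u+v) = (cn u·cn v − sn u·sn v·dn u·dn v)/D = -0.2091314450181496/0.3697922488444824 = -0.5655376651934657

cn(u+v)=-0.565538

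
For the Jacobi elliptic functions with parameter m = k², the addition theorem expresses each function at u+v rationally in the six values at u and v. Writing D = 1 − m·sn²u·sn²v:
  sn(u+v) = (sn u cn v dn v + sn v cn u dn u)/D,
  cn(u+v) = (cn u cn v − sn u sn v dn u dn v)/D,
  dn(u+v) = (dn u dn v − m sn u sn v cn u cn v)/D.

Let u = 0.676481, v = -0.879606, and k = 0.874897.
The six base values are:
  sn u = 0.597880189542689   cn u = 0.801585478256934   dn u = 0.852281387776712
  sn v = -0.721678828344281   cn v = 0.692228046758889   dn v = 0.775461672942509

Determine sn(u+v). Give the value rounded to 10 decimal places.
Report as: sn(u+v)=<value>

sn(u+v)=-0.2006939373

m = k² = 0.765444760609
D = 1 − m·sn²u·sn²v = 0.8574949971329951
sn(u+v) = (sn u·cn v·dn v + sn v·cn u·dn u)/D = -0.1720940471677193/0.8574949971329951 = -0.2006939372743979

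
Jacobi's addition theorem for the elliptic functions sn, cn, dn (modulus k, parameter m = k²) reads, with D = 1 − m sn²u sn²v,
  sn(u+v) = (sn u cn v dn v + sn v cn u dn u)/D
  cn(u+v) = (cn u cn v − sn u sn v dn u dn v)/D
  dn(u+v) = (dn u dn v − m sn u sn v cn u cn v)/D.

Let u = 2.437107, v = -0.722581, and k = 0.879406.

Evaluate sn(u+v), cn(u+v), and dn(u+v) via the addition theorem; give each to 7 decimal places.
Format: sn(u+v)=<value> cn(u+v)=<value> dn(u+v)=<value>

sn u = 0.993576040965355, cn u = -0.113166473920553, dn u = 0.4863632114914958
sn v = -0.6282597833893057, cn v = 0.7780036276108375, dn v = 0.8335159311526769
m = k² = 0.773354912836
D = 1 − m·sn²u·sn²v = 0.6986580529201196
sn(u+v) = (sn u·cn v·dn v + sn v·cn u·dn u)/D = 0.6788920438804917/0.6986580529201196 = 0.9717086077273229
cn(u+v) = (cn u·cn v − sn u·sn v·dn u·dn v)/D = 0.1650111137648044/0.6986580529201196 = 0.2361829411041953
dn(u+v) = (dn u·dn v − m·sn u·sn v·cn u·cn v)/D = 0.3628885790007315/0.6986580529201196 = 0.5194079957770444

sn(u+v)=0.9717086 cn(u+v)=0.2361829 dn(u+v)=0.5194080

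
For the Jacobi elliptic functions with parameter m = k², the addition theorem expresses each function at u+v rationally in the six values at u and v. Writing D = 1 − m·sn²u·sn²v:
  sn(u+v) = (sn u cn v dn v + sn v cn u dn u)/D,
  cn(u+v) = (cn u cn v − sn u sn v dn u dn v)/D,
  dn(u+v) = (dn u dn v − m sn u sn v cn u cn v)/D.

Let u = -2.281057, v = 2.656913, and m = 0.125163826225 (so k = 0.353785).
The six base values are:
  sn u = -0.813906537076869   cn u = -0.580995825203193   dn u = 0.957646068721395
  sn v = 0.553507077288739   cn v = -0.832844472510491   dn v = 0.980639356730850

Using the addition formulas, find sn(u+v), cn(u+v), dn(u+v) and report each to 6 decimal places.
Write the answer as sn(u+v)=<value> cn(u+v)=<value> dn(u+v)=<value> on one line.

m = k² = 0.125163826225
D = 1 − m·sn²u·sn²v = 0.9745976286410268
sn(u+v) = (sn u·cn v·dn v + sn v·cn u·dn u)/D = 0.3567689027465108/0.9745976286410268 = 0.3660678953672268
cn(u+v) = (cn u·cn v − sn u·sn v·dn u·dn v)/D = 0.906948999550561/0.9745976286410268 = 0.9305881451971162
dn(u+v) = (dn u·dn v − m·sn u·sn v·cn u·cn v)/D = 0.9663897655922455/0.9745976286410268 = 0.9915782033450807

sn(u+v)=0.366068 cn(u+v)=0.930588 dn(u+v)=0.991578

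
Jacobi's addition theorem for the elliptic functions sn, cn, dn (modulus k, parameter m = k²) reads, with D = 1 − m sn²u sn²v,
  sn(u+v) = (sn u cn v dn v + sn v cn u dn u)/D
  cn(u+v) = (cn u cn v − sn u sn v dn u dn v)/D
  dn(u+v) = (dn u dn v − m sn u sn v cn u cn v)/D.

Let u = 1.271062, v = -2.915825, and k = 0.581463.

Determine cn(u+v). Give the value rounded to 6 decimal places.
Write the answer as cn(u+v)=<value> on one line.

cn(u+v)=0.074902

sn u = 0.9273659192630216, cn u = 0.3741556518208043, dn u = 0.8421592001745027
sn v = -0.5216281660559673, cn v = -0.8531729346252659, dn v = 0.9528927398167782
m = k² = 0.338099220369
D = 1 − m·sn²u·sn²v = 0.9208832388913044
cn(u+v) = (cn u·cn v − sn u·sn v·dn u·dn v)/D = 0.06897592085425387/0.9208832388913044 = 0.07490191800786524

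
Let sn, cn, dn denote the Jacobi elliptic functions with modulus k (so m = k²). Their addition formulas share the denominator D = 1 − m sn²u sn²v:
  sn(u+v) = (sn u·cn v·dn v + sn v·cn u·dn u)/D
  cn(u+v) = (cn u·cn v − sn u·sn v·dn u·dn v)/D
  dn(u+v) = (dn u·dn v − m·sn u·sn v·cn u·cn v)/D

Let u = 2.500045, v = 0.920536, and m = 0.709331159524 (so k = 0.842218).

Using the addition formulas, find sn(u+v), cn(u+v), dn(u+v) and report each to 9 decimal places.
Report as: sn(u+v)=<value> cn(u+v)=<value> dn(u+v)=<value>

sn u = 0.9746114405310897, cn u = -0.2239029700247726, dn u = 0.5711649614551752
sn v = 0.7470705786402554, cn v = 0.6647447258385086, dn v = 0.7772464412336842
m = k² = 0.709331159524
D = 1 − m·sn²u·sn²v = 0.6239588998758185
sn(u+v) = (sn u·cn v·dn v + sn v·cn u·dn u)/D = 0.408013435644184/0.6239588998758185 = 0.6539107555407698
cn(u+v) = (cn u·cn v − sn u·sn v·dn u·dn v)/D = -0.4720696400617933/0.6239588998758185 = -0.7565716911093751
dn(u+v) = (dn u·dn v − m·sn u·sn v·cn u·cn v)/D = 0.5208059424826114/0.6239588998758185 = 0.8346798845024298

sn(u+v)=0.653910756 cn(u+v)=-0.756571691 dn(u+v)=0.834679885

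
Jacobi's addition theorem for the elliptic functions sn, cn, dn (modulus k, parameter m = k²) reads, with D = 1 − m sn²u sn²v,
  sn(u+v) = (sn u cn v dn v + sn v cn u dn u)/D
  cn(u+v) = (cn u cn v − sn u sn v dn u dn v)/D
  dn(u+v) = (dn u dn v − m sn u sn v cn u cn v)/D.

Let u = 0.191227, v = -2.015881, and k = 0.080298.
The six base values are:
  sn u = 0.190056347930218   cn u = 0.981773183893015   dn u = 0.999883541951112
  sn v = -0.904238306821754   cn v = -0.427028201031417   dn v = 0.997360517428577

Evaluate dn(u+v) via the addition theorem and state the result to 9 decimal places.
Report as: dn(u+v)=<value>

m = k² = 0.006447768804
D = 1 − m·sn²u·sn²v = 0.9998095679603953
dn(u+v) = (dn u·dn v − m·sn u·sn v·cn u·cn v)/D = 0.9967798060763015/0.9998095679603953 = 0.9969696610422778

dn(u+v)=0.996969661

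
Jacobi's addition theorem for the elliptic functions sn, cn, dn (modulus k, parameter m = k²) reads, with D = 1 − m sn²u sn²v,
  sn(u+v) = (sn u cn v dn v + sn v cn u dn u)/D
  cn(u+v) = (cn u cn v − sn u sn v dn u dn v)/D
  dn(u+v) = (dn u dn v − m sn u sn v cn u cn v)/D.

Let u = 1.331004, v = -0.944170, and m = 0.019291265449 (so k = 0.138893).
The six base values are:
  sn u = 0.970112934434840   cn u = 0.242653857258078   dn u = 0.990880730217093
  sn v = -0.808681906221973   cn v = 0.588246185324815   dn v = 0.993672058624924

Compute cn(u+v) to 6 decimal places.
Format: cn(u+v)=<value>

m = k² = 0.019291265449
D = 1 − m·sn²u·sn²v = 0.988126992029824
cn(u+v) = (cn u·cn v − sn u·sn v·dn u·dn v)/D = 0.91517971968705/0.988126992029824 = 0.9261762172968024

cn(u+v)=0.926176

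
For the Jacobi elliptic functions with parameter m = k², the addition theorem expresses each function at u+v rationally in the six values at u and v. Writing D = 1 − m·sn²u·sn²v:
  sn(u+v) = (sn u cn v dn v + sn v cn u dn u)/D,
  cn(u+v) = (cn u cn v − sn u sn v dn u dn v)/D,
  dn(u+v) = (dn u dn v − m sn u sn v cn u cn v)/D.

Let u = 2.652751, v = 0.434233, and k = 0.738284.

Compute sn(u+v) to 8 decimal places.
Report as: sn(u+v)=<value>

sn(u+v)=0.62361046

sn u = 0.8591047123236878, cn u = -0.511799856646359, dn u = 0.7731171403216272
sn v = 0.4142343700122111, cn v = 0.9101702514917671, dn v = 0.9520885109391505
m = k² = 0.545063264656
D = 1 − m·sn²u·sn²v = 0.9309710326519651
sn(u+v) = (sn u·cn v·dn v + sn v·cn u·dn u)/D = 0.5805632772352871/0.9309710326519651 = 0.623610463562431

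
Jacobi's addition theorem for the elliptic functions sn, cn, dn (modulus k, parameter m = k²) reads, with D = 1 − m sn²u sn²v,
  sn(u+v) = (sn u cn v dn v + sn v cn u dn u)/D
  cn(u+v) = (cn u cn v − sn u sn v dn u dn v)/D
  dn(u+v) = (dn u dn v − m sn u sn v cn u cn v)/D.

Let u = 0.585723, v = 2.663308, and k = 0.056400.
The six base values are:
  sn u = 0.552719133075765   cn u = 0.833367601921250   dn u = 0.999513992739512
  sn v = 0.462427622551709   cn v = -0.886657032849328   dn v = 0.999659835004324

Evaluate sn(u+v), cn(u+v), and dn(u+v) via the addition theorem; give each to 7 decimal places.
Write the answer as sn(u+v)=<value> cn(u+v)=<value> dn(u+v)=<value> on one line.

sn(u+v)=-0.1047425 cn(u+v)=-0.9944994 dn(u+v)=0.9999826

m = k² = 0.00318096
D = 1 − m·sn²u·sn²v = 0.9997921955988144
sn(u+v) = (sn u·cn v·dn v + sn v·cn u·dn u)/D = -0.1047206959065558/0.9997921955988144 = -0.1047424618511195
cn(u+v) = (cn u·cn v − sn u·sn v·dn u·dn v)/D = -0.9942927185839915/0.9997921955988144 = -0.9944993799321178
dn(u+v) = (dn u·dn v − m·sn u·sn v·cn u·cn v)/D = 0.9997747499430709/0.9997921955988144 = 0.999982550718219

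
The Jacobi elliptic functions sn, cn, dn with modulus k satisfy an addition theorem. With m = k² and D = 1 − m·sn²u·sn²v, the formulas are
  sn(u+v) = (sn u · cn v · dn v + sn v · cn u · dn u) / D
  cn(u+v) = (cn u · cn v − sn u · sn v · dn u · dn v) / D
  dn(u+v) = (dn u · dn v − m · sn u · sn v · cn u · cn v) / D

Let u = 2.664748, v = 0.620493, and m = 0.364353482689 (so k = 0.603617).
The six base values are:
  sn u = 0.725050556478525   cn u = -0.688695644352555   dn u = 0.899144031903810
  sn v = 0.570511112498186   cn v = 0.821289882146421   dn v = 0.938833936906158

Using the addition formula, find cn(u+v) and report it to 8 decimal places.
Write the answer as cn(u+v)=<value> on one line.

m = k² = 0.364353482689
D = 1 − m·sn²u·sn²v = 0.937656996467051
cn(u+v) = (cn u·cn v − sn u·sn v·dn u·dn v)/D = -0.9147996358938363/0.937656996467051 = -0.9756228976487801

cn(u+v)=-0.97562290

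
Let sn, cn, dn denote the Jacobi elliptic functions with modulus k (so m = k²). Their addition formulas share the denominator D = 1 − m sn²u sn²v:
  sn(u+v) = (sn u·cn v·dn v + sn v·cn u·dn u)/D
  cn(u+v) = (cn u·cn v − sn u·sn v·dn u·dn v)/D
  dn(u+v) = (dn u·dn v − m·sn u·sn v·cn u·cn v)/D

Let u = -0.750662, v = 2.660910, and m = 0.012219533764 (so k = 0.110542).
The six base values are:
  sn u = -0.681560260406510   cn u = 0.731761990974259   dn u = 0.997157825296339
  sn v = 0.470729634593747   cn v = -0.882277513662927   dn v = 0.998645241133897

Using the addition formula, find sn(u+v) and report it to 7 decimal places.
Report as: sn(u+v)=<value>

m = k² = 0.012219533764
D = 1 − m·sn²u·sn²v = 0.9987422155070036
sn(u+v) = (sn u·cn v·dn v + sn v·cn u·dn u)/D = 0.9439936744751051/0.9987422155070036 = 0.9451825103797121

sn(u+v)=0.9451825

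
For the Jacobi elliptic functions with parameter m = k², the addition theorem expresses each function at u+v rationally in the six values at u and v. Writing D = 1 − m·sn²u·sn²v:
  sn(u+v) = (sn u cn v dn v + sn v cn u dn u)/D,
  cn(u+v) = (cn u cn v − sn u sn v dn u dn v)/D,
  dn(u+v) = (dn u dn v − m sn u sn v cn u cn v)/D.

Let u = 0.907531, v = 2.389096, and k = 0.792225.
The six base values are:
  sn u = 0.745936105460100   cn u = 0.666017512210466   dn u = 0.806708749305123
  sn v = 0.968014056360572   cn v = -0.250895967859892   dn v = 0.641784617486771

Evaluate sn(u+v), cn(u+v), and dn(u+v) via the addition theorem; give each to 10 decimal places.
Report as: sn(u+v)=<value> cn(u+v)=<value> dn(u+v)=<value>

sn(u+v)=0.5945418215 cn(u+v)=-0.8040646880 dn(u+v)=0.8821273929

m = k² = 0.627620450625
D = 1 − m·sn²u·sn²v = 0.6727620440509049
sn(u+v) = (sn u·cn v·dn v + sn v·cn u·dn u)/D = 0.3999851710783498/0.6727620440509049 = 0.5945418214587693
cn(u+v) = (cn u·cn v − sn u·sn v·dn u·dn v)/D = -0.5409442030680937/0.6727620440509049 = -0.8040646880298182
dn(u+v) = (dn u·dn v − m·sn u·sn v·cn u·cn v)/D = 0.5934618279427335/0.6727620440509049 = 0.8821273928732949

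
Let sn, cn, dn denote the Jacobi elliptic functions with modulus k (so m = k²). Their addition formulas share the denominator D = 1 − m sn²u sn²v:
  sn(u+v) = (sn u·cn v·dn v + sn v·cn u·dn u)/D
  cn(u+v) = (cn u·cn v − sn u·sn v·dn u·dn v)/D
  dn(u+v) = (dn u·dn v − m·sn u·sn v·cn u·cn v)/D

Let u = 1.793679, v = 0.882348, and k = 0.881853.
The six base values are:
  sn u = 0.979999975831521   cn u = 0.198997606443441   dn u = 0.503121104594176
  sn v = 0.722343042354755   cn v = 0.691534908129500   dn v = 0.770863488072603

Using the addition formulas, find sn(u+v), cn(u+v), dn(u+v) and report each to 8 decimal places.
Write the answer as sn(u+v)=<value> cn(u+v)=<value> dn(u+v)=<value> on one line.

m = k² = 0.777664713609
D = 1 − m·sn²u·sn²v = 0.6102990079820076
sn(u+v) = (sn u·cn v·dn v + sn v·cn u·dn u)/D = 0.5947383282558376/0.6102990079820076 = 0.9745031869253362
cn(u+v) = (cn u·cn v − sn u·sn v·dn u·dn v)/D = -0.1369350212592605/0.6102990079820076 = -0.2243736585973568
dn(u+v) = (dn u·dn v − m·sn u·sn v·cn u·cn v)/D = 0.3120804899214616/0.6102990079820076 = 0.5113567052212252

sn(u+v)=0.97450319 cn(u+v)=-0.22437366 dn(u+v)=0.51135671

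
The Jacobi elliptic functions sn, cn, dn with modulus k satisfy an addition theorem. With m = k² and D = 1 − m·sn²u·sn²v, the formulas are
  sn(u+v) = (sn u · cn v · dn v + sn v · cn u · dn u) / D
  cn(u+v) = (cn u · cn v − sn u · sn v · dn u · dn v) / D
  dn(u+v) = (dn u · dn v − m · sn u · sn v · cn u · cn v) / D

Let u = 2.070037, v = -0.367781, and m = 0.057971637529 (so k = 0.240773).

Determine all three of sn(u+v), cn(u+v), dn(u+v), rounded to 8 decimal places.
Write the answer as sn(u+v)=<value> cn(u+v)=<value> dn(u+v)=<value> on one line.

sn(u+v)=0.99451795 cn(u+v)=-0.10456602 dn(u+v)=0.97090794

sn u = 0.8948617264272779, cn u = -0.4463434670470619, dn u = 0.9765129883838068
sn v = -0.35910928873942, cn v = 0.9332955152260552, dn v = 0.9962549913031951
m = k² = 0.057971637529
D = 1 − m·sn²u·sn²v = 0.9940133935027507
sn(u+v) = (sn u·cn v·dn v + sn v·cn u·dn u)/D = 0.9885641593206128/0.9940133935027507 = 0.9945179469232948
cn(u+v) = (cn u·cn v − sn u·sn v·dn u·dn v)/D = -0.1039400277543947/0.9940133935027507 = -0.1045660233894093
dn(u+v) = (dn u·dn v − m·sn u·sn v·cn u·cn v)/D = 0.9650954959558383/0.9940133935027507 = 0.9709079397360933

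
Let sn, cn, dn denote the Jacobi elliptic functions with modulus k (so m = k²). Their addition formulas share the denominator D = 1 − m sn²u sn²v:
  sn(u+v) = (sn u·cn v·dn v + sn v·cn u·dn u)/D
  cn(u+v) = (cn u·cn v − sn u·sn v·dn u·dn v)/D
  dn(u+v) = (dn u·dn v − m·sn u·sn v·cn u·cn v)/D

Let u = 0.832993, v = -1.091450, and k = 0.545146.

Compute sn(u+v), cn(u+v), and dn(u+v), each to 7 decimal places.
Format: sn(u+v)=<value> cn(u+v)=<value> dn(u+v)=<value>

sn u = 0.7230489876419773, cn u = 0.6907967584390591, dn u = 0.919038719777516
sn v = -0.8628622377780935, cn v = 0.5054391740027487, dn v = 0.8824608248845431
m = k² = 0.297184161316
D = 1 − m·sn²u·sn²v = 0.8843237955052486
sn(u+v) = (sn u·cn v·dn v + sn v·cn u·dn u)/D = -0.225302723373312/0.8843237955052486 = -0.2547740143581546
cn(u+v) = (cn u·cn v − sn u·sn v·dn u·dn v)/D = 0.8551416596900057/0.8843237955052486 = 0.9670006213068484
dn(u+v) = (dn u·dn v − m·sn u·sn v·cn u·cn v)/D = 0.8757528851391171/0.8843237955052486 = 0.990307950086049

sn(u+v)=-0.2547740 cn(u+v)=0.9670006 dn(u+v)=0.9903080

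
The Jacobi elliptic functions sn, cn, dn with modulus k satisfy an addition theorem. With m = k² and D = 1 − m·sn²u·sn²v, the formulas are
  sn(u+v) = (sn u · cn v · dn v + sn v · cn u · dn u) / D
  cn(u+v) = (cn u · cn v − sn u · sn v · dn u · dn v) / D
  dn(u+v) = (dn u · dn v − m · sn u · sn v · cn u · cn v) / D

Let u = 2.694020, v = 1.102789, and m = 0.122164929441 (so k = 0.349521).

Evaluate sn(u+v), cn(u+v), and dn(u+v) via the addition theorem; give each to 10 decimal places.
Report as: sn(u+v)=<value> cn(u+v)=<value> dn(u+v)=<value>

sn(u+v)=-0.5216971978 cn(u+v)=-0.8531307249 dn(u+v)=0.9832347734

sn u = 0.5205845161081708, cn u = -0.8538101437605562, dn u = 0.9833068176701104
sn v = 0.8826287112401599, cn v = 0.4700708011507782, dn v = 0.9512252280808365
m = k² = 0.122164929441
D = 1 − m·sn²u·sn²v = 0.9742079927053577
sn(u+v) = (sn u·cn v·dn v + sn v·cn u·dn u)/D = -0.5082415798910066/0.9742079927053577 = -0.5216971978228479
cn(u+v) = (cn u·cn v − sn u·sn v·dn u·dn v)/D = -0.8311267710288821/0.9742079927053577 = -0.853130724909019
dn(u+v) = (dn u·dn v − m·sn u·sn v·cn u·cn v)/D = 0.9578751749462489/0.9742079927053577 = 0.9832347733939723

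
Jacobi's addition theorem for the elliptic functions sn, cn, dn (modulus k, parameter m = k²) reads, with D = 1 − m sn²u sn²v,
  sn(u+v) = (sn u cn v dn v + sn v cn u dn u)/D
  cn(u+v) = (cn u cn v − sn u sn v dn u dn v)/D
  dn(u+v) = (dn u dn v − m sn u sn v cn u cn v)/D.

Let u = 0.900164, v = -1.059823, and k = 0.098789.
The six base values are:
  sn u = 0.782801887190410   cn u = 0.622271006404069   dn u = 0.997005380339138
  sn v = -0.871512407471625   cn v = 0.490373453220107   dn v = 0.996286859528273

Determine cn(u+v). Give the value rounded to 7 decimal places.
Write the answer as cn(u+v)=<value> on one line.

m = k² = 0.009759266521
D = 1 − m·sn²u·sn²v = 0.9954577811489975
cn(u+v) = (cn u·cn v − sn u·sn v·dn u·dn v)/D = 0.9827981468882874/0.9954577811489975 = 0.9872826005276709

cn(u+v)=0.9872826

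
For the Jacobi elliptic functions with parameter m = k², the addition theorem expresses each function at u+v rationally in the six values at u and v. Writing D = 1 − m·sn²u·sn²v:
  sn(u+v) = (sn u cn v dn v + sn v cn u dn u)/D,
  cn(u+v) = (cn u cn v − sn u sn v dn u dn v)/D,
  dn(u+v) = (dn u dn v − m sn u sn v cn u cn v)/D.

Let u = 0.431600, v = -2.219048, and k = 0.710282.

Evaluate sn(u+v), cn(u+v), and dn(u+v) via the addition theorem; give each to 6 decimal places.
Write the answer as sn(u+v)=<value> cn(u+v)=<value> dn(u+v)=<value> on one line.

sn(u+v)=-0.998769 cn(u+v)=0.049597 dn(u+v)=0.704798

sn u = 0.412423899963087, cn u = 0.9109920563535324, dn u = 0.9561316616305015
sn v = -0.9671633953003049, cn v = -0.2541553989022978, dn v = 0.7266964117021557
m = k² = 0.504500519524
D = 1 − m·sn²u·sn²v = 0.9197307935289019
sn(u+v) = (sn u·cn v·dn v + sn v·cn u·dn u)/D = -0.9185988790666839/0.9197307935289019 = -0.9987692980704984
cn(u+v) = (cn u·cn v − sn u·sn v·dn u·dn v)/D = 0.04561613686773044/0.9197307935289019 = 0.0495972704063833
dn(u+v) = (dn u·dn v − m·sn u·sn v·cn u·cn v)/D = 0.6482246032930637/0.9197307935289019 = 0.704798195139145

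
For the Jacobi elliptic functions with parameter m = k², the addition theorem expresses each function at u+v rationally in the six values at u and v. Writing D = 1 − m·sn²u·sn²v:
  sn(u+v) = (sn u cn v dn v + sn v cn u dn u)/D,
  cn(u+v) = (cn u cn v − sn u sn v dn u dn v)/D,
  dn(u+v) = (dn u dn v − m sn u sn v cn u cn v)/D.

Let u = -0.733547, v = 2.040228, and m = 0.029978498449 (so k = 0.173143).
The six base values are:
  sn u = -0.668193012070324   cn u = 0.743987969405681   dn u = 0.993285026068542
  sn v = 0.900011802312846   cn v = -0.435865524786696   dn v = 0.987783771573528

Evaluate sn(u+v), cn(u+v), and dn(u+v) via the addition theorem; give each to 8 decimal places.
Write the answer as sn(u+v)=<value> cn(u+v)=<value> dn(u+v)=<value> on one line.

m = k² = 0.029978498449
D = 1 − m·sn²u·sn²v = 0.9891579814877579
sn(u+v) = (sn u·cn v·dn v + sn v·cn u·dn u)/D = 0.9527860358699585/0.9891579814877579 = 0.9632293867122281
cn(u+v) = (cn u·cn v − sn u·sn v·dn u·dn v)/D = 0.2657673459854424/0.9891579814877579 = 0.2686803836791682
dn(u+v) = (dn u·dn v − m·sn u·sn v·cn u·cn v)/D = 0.9753045650313136/0.9891579814877579 = 0.9859947382362443

sn(u+v)=0.96322939 cn(u+v)=0.26868038 dn(u+v)=0.98599474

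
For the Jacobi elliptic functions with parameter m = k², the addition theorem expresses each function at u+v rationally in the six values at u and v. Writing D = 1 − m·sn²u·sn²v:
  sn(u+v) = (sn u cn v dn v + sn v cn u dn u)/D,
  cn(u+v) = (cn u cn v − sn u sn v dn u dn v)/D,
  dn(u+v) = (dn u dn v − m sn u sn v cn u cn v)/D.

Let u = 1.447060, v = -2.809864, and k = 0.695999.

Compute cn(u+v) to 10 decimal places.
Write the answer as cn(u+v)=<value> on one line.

sn u = 0.9592576048429356, cn u = 0.2825329141020466, dn u = 0.7444821785873417
sn v = -0.7356887999398595, cn v = -0.6773197100653792, dn v = 0.8589623981162951
m = k² = 0.484414608001
D = 1 − m·sn²u·sn²v = 0.7587451671680931
cn(u+v) = (cn u·cn v − sn u·sn v·dn u·dn v)/D = 0.2599271162172269/0.7587451671680931 = 0.3425749875776703

cn(u+v)=0.3425749876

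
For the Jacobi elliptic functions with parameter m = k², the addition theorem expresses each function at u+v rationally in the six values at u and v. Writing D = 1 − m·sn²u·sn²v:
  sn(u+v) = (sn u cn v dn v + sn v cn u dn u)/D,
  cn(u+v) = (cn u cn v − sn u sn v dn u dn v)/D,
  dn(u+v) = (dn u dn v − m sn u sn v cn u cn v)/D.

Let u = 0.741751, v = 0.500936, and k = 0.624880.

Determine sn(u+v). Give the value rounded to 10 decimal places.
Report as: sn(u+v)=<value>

sn u = 0.6579641644117378, cn u = 0.7530492403222804, dn u = 0.9115683134152369
sn v = 0.4734350607633649, cn v = 0.8808287252582019, dn v = 0.955237475592592
m = k² = 0.3904750144
D = 1 − m·sn²u·sn²v = 0.9621105269905464
sn(u+v) = (sn u·cn v·dn v + sn v·cn u·dn u)/D = 0.8786037035975418/0.9621105269905464 = 0.9132045424612373

sn(u+v)=0.9132045425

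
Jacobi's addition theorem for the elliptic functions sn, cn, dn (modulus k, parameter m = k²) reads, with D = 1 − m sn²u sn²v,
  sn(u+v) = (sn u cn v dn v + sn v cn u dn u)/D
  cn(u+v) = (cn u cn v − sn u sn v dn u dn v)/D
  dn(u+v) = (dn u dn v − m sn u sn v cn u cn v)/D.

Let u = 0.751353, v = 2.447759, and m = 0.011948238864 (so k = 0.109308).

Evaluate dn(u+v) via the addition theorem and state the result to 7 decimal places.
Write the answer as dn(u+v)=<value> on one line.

dn(u+v)=0.9999862

sn u = 0.6820768273672016, cn u = 0.7312805218031536, dn u = 0.997216794478478
sn v = 0.6462454431908947, cn v = -0.7631296267050599, dn v = 0.9975018892680443
m = k² = 0.011948238864
D = 1 − m·sn²u·sn²v = 0.9976785171785891
dn(u+v) = (dn u·dn v − m·sn u·sn v·cn u·cn v)/D = 0.9976647543865064/0.9976785171785891 = 0.9999862051834877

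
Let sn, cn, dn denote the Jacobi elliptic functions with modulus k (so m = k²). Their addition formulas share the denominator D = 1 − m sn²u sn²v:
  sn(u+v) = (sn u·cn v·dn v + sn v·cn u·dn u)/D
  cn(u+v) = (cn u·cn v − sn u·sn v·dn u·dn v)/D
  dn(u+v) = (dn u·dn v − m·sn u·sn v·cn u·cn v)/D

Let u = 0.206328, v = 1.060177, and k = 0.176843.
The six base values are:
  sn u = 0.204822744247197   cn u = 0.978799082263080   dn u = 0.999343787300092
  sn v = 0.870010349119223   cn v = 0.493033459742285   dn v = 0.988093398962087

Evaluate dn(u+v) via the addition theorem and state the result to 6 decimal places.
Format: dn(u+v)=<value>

m = k² = 0.031273446649
D = 1 − m·sn²u·sn²v = 0.99900692752161
dn(u+v) = (dn u·dn v − m·sn u·sn v·cn u·cn v)/D = 0.9847556435322278/0.99900692752161 = 0.9857345493842194

dn(u+v)=0.985735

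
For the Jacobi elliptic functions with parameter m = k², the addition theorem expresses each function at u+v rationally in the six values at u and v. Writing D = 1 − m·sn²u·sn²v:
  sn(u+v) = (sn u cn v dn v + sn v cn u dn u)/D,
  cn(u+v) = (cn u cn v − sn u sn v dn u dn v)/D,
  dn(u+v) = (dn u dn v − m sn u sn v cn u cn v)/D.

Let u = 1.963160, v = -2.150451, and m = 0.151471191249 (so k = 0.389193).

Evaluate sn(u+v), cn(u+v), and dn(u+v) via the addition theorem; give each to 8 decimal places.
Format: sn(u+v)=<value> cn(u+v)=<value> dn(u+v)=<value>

sn u = 0.9546805886395767, cn u = -0.2976322792890438, dn u = 0.9284109436237177
sn v = -0.8883909268986869, cn v = -0.4590877486974488, dn v = 0.9383246311729159
m = k² = 0.151471191249
D = 1 − m·sn²u·sn²v = 0.891043171262325
sn(u+v) = (sn u·cn v·dn v + sn v·cn u·dn u)/D = -0.1657662673034802/0.891043171262325 = -0.186036179446437
cn(u+v) = (cn u·cn v − sn u·sn v·dn u·dn v)/D = 0.8754881367999752/0.891043171262325 = 0.9825428947058612
dn(u+v) = (dn u·dn v − m·sn u·sn v·cn u·cn v)/D = 0.8887045283353612/0.891043171262325 = 0.9973753876328454

sn(u+v)=-0.18603618 cn(u+v)=0.98254289 dn(u+v)=0.99737539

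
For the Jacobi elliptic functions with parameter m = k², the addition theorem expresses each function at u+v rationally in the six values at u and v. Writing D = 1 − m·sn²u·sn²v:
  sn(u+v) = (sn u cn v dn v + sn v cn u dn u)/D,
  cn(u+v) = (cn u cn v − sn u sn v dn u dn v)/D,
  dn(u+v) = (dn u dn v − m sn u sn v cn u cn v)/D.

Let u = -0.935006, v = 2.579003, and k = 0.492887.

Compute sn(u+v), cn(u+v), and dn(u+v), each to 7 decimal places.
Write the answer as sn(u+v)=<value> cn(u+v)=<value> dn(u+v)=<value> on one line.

sn u = -0.7878685408402246, cn u = 0.6158434560456865, dn u = 0.9215203121352439
sn v = 0.6944470357809302, cn v = -0.7195438238878015, dn v = 0.9395965734091225
m = k² = 0.242937594769
D = 1 − m·sn²u·sn²v = 0.9272755402418936
sn(u+v) = (sn u·cn v·dn v + sn v·cn u·dn u)/D = 0.9267700835591843/0.9272755402418936 = 0.9994549013095099
cn(u+v) = (cn u·cn v − sn u·sn v·dn u·dn v)/D = 0.03061273837144014/0.9272755402418936 = 0.0330136373094176
dn(u+v) = (dn u·dn v − m·sn u·sn v·cn u·cn v)/D = 0.8069573409587159/0.9272755402418936 = 0.8702454728269972

sn(u+v)=0.9994549 cn(u+v)=0.0330136 dn(u+v)=0.8702455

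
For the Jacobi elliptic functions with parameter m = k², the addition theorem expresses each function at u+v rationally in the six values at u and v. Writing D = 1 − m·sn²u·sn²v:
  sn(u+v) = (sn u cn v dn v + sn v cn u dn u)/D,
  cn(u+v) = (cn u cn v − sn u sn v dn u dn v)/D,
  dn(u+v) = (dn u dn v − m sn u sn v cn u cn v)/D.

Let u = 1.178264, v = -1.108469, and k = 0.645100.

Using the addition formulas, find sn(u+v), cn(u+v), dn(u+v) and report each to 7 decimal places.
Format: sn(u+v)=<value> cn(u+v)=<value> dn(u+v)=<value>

sn(u+v)=0.0697148 cn(u+v)=0.9975670 dn(u+v)=0.9989882

sn u = 0.8878224858621085, cn u = 0.460186085836617, dn u = 0.8197410798930958
sn v = -0.8598382922745881, cn v = 0.5105664610394224, dn v = 0.8320626366262564
m = k² = 0.41615401
D = 1 − m·sn²u·sn²v = 0.7574842612766723
sn(u+v) = (sn u·cn v·dn v + sn v·cn u·dn u)/D = 0.05280790078400919/0.7574842612766723 = 0.06971484885376519
cn(u+v) = (cn u·cn v − sn u·sn v·dn u·dn v)/D = 0.7556412718325093/0.7574842612766723 = 0.9975669600830296
dn(u+v) = (dn u·dn v − m·sn u·sn v·cn u·cn v)/D = 0.7567178391275542/0.7574842612766723 = 0.9989882005629709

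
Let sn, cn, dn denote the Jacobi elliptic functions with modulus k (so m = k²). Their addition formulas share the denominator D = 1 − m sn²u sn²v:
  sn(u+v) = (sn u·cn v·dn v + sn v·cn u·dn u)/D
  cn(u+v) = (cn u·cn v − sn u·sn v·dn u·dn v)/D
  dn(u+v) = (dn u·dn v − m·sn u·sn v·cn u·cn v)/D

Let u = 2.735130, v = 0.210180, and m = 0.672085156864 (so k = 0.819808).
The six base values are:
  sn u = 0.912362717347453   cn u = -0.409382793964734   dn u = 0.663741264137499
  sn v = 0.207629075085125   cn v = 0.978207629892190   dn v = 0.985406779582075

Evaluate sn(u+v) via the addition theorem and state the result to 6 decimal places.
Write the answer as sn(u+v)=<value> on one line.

m = k² = 0.672085156864
D = 1 − m·sn²u·sn²v = 0.9758823103251841
sn(u+v) = (sn u·cn v·dn v + sn v·cn u·dn u)/D = 0.8230381561130444/0.9758823103251841 = 0.8433784969816608

sn(u+v)=0.843378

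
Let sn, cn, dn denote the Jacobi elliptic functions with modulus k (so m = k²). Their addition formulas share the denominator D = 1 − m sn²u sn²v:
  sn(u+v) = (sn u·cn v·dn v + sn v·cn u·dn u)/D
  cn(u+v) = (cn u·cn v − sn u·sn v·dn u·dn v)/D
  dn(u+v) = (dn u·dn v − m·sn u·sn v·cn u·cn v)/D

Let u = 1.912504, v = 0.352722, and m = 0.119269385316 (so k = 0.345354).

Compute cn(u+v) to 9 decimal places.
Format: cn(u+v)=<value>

cn(u+v)=-0.572189028

sn u = 0.9627056427342553, cn u = -0.2705510034127105, dn u = 0.9431123351526019
sn v = 0.3446554266629974, cn v = 0.9387292670795703, dn v = 0.9928908823311778
m = k² = 0.119269385316
D = 1 − m·sn²u·sn²v = 0.9868693490227028
cn(u+v) = (cn u·cn v − sn u·sn v·dn u·dn v)/D = -0.5646758140356521/0.9868693490227028 = -0.5721890284614177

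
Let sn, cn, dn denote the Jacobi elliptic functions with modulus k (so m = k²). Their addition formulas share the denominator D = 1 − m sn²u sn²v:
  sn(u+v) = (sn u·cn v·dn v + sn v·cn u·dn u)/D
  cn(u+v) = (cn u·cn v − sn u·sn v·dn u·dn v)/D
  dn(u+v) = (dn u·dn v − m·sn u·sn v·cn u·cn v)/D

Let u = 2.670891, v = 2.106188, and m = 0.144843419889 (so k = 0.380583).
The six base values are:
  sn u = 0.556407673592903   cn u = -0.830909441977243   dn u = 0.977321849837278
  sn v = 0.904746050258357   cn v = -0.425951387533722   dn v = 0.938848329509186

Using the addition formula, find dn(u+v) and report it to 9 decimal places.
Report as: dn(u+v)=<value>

dn(u+v)=0.925730254

m = k² = 0.144843419889
D = 1 − m·sn²u·sn²v = 0.9632938881415292
dn(u+v) = (dn u·dn v − m·sn u·sn v·cn u·cn v)/D = 0.8917502959054656/0.9632938881415292 = 0.9257302541656402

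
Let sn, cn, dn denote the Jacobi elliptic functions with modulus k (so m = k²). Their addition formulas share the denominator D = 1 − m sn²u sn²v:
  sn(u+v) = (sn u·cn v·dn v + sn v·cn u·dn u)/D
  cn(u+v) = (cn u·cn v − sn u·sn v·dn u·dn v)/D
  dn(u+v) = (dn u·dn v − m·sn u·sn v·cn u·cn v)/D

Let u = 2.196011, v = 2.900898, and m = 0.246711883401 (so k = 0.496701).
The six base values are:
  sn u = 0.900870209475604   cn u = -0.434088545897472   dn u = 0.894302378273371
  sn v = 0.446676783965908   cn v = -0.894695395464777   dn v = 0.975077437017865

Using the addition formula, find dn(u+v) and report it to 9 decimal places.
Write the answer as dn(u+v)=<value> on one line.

dn(u+v)=0.868138317

m = k² = 0.246711883401
D = 1 − m·sn²u·sn²v = 0.9600514260198995
dn(u+v) = (dn u·dn v − m·sn u·sn v·cn u·cn v)/D = 0.8334574288693323/0.9600514260198995 = 0.8681383166364432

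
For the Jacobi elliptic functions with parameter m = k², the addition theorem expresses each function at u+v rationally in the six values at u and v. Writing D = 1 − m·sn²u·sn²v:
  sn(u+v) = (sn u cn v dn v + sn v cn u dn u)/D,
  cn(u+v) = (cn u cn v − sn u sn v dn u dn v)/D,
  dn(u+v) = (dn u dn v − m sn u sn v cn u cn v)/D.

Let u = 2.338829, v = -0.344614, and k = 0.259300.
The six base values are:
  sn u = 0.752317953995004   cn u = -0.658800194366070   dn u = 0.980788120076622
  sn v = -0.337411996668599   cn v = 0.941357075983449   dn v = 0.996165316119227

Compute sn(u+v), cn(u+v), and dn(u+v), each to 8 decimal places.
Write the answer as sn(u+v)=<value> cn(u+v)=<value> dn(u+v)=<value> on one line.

m = k² = 0.06723649
D = 1 − m·sn²u·sn²v = 0.9956675962216847
sn(u+v) = (sn u·cn v·dn v + sn v·cn u·dn u)/D = 0.9235006430370747/0.9956675962216847 = 0.9275190299870499
cn(u+v) = (cn u·cn v − sn u·sn v·dn u·dn v)/D = -0.3721565859634588/0.9956675962216847 = -0.3737759342331739
dn(u+v) = (dn u·dn v − m·sn u·sn v·cn u·cn v)/D = 0.9664424920972618/0.9956675962216847 = 0.9706477299900839

sn(u+v)=0.92751903 cn(u+v)=-0.37377593 dn(u+v)=0.97064773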